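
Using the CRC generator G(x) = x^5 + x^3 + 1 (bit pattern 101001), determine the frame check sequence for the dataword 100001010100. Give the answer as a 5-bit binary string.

Append 5 zeros: 10000101010000000. Divide by 101001 (XOR where the leading bit is 1):
  pos 0: 100001 XOR 101001 = 001000
  pos 2: 100001 XOR 101001 = 001000
  pos 4: 100001 XOR 101001 = 001000
  pos 6: 100000 XOR 101001 = 001001
  pos 8: 100100 XOR 101001 = 001101
  pos 10: 110100 XOR 101001 = 011101
  pos 11: 111010 XOR 101001 = 010011
Remainder (last 5 bits) = 10011. This is the CRC / FCS.

10011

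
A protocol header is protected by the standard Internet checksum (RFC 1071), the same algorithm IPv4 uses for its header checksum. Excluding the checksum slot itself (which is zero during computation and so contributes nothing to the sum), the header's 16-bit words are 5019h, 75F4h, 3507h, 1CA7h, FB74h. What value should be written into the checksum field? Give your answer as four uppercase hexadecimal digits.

ECCE

One's-complement addition (fold any carry out of bit 15 back into bit 0):
  0x5019 + 0x75F4 = 0x0C60D
  0xC60D + 0x3507 = 0x0FB14
  0xFB14 + 0x1CA7 = 0x117BB → wrap carry → 0x17BC
  0x17BC + 0xFB74 = 0x11330 → wrap carry → 0x1331
One's-complement sum = 0x1331.
Checksum = ~0x1331 & 0xFFFF = 0xECCE.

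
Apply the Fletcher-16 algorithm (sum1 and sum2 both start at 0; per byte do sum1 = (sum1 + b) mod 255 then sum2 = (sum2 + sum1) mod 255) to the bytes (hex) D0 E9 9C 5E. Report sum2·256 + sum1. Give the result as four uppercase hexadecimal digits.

Running sums (mod 255):
  after byte 0 (D0): sum1=208, sum2=208
  after byte 1 (E9): sum1=186, sum2=139
  after byte 2 (9C): sum1=87, sum2=226
  after byte 3 (5E): sum1=181, sum2=152
Checksum = sum2·256 + sum1 = 152·256 + 181 = 39093 = 0x98B5.

98B5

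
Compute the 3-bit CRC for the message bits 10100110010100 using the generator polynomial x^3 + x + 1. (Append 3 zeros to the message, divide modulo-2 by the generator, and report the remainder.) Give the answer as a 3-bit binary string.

110

Append 3 zeros: 10100110010100000. Divide by 1011 (XOR where the leading bit is 1):
  pos 0: 1010 XOR 1011 = 0001
  pos 3: 1011 XOR 1011 = 0000
  pos 9: 1010 XOR 1011 = 0001
  pos 12: 1000 XOR 1011 = 0011
Remainder (last 3 bits) = 110. This is the CRC / FCS.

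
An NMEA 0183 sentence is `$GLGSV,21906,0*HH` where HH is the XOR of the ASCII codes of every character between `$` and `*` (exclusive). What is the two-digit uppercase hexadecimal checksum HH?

XOR the ASCII codes of the payload characters:
  'G' = 0x47 → acc = 0x47
  'L' = 0x4C → acc = 0x0B
  'G' = 0x47 → acc = 0x4C
  'S' = 0x53 → acc = 0x1F
  'V' = 0x56 → acc = 0x49
  ',' = 0x2C → acc = 0x65
  '2' = 0x32 → acc = 0x57
  '1' = 0x31 → acc = 0x66
  '9' = 0x39 → acc = 0x5F
  '0' = 0x30 → acc = 0x6F
  '6' = 0x36 → acc = 0x59
  ',' = 0x2C → acc = 0x75
  '0' = 0x30 → acc = 0x45
Checksum = 0x45.

45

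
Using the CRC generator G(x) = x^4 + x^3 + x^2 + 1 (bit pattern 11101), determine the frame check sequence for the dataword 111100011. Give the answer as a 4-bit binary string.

1100

Append 4 zeros: 1111000110000. Divide by 11101 (XOR where the leading bit is 1):
  pos 0: 11110 XOR 11101 = 00011
  pos 3: 11001 XOR 11101 = 00100
  pos 5: 10010 XOR 11101 = 01111
  pos 6: 11110 XOR 11101 = 00011
Remainder (last 4 bits) = 1100. This is the CRC / FCS.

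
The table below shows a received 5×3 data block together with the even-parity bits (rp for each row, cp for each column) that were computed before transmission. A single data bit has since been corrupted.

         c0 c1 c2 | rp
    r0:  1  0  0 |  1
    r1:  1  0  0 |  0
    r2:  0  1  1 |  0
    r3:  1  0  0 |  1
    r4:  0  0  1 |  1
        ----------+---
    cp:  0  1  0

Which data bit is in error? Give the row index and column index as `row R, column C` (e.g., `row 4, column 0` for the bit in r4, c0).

row 1, column 0

Recompute each row's even parity and compare to rp:
  r0: data parity 1, sent rp 1 → ok
  r1: data parity 1, sent rp 0 → mismatch
  r2: data parity 0, sent rp 0 → ok
  r3: data parity 1, sent rp 1 → ok
  r4: data parity 1, sent rp 1 → ok
Recompute each column's even parity and compare to cp:
  c0: data parity 1, sent cp 0 → mismatch
  c1: data parity 1, sent cp 1 → ok
  c2: data parity 0, sent cp 0 → ok
Exactly one row (r1) and one column (c0) fail → the flipped bit is at their intersection.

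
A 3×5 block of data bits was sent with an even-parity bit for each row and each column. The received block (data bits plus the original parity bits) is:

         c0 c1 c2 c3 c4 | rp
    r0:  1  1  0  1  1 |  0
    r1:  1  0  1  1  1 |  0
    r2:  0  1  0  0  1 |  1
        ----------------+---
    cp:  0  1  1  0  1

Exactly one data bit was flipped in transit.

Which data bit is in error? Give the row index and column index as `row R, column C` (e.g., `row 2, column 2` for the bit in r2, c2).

row 2, column 1

Recompute each row's even parity and compare to rp:
  r0: data parity 0, sent rp 0 → ok
  r1: data parity 0, sent rp 0 → ok
  r2: data parity 0, sent rp 1 → mismatch
Recompute each column's even parity and compare to cp:
  c0: data parity 0, sent cp 0 → ok
  c1: data parity 0, sent cp 1 → mismatch
  c2: data parity 1, sent cp 1 → ok
  c3: data parity 0, sent cp 0 → ok
  c4: data parity 1, sent cp 1 → ok
Exactly one row (r2) and one column (c1) fail → the flipped bit is at their intersection.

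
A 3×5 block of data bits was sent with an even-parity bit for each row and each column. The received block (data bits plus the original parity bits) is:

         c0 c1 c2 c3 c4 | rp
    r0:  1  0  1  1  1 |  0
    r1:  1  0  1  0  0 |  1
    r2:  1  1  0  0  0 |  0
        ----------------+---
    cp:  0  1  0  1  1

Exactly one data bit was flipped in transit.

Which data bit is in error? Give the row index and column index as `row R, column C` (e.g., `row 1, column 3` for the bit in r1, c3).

Recompute each row's even parity and compare to rp:
  r0: data parity 0, sent rp 0 → ok
  r1: data parity 0, sent rp 1 → mismatch
  r2: data parity 0, sent rp 0 → ok
Recompute each column's even parity and compare to cp:
  c0: data parity 1, sent cp 0 → mismatch
  c1: data parity 1, sent cp 1 → ok
  c2: data parity 0, sent cp 0 → ok
  c3: data parity 1, sent cp 1 → ok
  c4: data parity 1, sent cp 1 → ok
Exactly one row (r1) and one column (c0) fail → the flipped bit is at their intersection.

row 1, column 0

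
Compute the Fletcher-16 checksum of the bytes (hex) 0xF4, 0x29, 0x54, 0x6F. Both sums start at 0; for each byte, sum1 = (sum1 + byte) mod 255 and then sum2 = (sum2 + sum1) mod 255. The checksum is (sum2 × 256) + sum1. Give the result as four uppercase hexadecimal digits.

Running sums (mod 255):
  after byte 0 (0xF4): sum1=244, sum2=244
  after byte 1 (0x29): sum1=30, sum2=19
  after byte 2 (0x54): sum1=114, sum2=133
  after byte 3 (0x6F): sum1=225, sum2=103
Checksum = sum2·256 + sum1 = 103·256 + 225 = 26593 = 0x67E1.

67E1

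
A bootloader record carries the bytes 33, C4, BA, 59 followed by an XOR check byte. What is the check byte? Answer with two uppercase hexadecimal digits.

XOR the bytes together:
  start with 0x33
  0x33 ⊕ 0xC4 = 0xF7
  0xF7 ⊕ 0xBA = 0x4D
  0x4D ⊕ 0x59 = 0x14

14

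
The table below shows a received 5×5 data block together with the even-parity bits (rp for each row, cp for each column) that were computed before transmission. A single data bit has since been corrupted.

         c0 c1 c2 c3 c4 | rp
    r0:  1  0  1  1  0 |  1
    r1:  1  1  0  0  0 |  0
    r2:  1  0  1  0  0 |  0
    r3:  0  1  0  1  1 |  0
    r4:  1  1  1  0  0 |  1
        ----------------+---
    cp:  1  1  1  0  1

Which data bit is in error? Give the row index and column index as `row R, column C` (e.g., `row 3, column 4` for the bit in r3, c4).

Recompute each row's even parity and compare to rp:
  r0: data parity 1, sent rp 1 → ok
  r1: data parity 0, sent rp 0 → ok
  r2: data parity 0, sent rp 0 → ok
  r3: data parity 1, sent rp 0 → mismatch
  r4: data parity 1, sent rp 1 → ok
Recompute each column's even parity and compare to cp:
  c0: data parity 0, sent cp 1 → mismatch
  c1: data parity 1, sent cp 1 → ok
  c2: data parity 1, sent cp 1 → ok
  c3: data parity 0, sent cp 0 → ok
  c4: data parity 1, sent cp 1 → ok
Exactly one row (r3) and one column (c0) fail → the flipped bit is at their intersection.

row 3, column 0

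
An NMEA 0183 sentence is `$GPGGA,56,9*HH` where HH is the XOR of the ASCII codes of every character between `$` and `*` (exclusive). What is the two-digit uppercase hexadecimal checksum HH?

XOR the ASCII codes of the payload characters:
  'G' = 0x47 → acc = 0x47
  'P' = 0x50 → acc = 0x17
  'G' = 0x47 → acc = 0x50
  'G' = 0x47 → acc = 0x17
  'A' = 0x41 → acc = 0x56
  ',' = 0x2C → acc = 0x7A
  '5' = 0x35 → acc = 0x4F
  '6' = 0x36 → acc = 0x79
  ',' = 0x2C → acc = 0x55
  '9' = 0x39 → acc = 0x6C
Checksum = 0x6C.

6C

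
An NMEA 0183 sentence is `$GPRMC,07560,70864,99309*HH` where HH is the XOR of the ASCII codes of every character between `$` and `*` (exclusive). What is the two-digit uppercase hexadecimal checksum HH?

XOR the ASCII codes of the payload characters:
  'G' = 0x47 → acc = 0x47
  'P' = 0x50 → acc = 0x17
  'R' = 0x52 → acc = 0x45
  'M' = 0x4D → acc = 0x08
  'C' = 0x43 → acc = 0x4B
  ',' = 0x2C → acc = 0x67
  '0' = 0x30 → acc = 0x57
  '7' = 0x37 → acc = 0x60
  '5' = 0x35 → acc = 0x55
  '6' = 0x36 → acc = 0x63
  '0' = 0x30 → acc = 0x53
  ',' = 0x2C → acc = 0x7F
  '7' = 0x37 → acc = 0x48
  '0' = 0x30 → acc = 0x78
  '8' = 0x38 → acc = 0x40
  '6' = 0x36 → acc = 0x76
  '4' = 0x34 → acc = 0x42
  ',' = 0x2C → acc = 0x6E
  '9' = 0x39 → acc = 0x57
  '9' = 0x39 → acc = 0x6E
  '3' = 0x33 → acc = 0x5D
  '0' = 0x30 → acc = 0x6D
  '9' = 0x39 → acc = 0x54
Checksum = 0x54.

54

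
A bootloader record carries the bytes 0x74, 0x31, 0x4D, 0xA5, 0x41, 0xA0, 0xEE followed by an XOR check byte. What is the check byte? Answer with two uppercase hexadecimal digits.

XOR the bytes together:
  start with 0x74
  0x74 ⊕ 0x31 = 0x45
  0x45 ⊕ 0x4D = 0x08
  0x08 ⊕ 0xA5 = 0xAD
  0xAD ⊕ 0x41 = 0xEC
  0xEC ⊕ 0xA0 = 0x4C
  0x4C ⊕ 0xEE = 0xA2

A2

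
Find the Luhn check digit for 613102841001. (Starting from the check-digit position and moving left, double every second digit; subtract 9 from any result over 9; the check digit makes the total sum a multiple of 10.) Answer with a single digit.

4

Partial digits right→left: 1 0 0 1 4 8 2 0 1 3 1 6
Double every second digit counting from the check-digit position (so the 1st, 3rd, 5th, ... of the partial from the right).
  doubled (with −9 where >9): 2 0 8 4 2 2 → sum 18
  kept as-is: 0 1 8 0 3 6 → sum 18
Total = 18 + 18 = 36.
Check digit = (10 − (36 mod 10)) mod 10 = 4.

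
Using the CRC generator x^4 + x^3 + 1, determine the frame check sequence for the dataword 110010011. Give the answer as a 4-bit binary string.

Append 4 zeros: 1100100110000. Divide by 11001 (XOR where the leading bit is 1):
  pos 0: 11001 XOR 11001 = 00000
  pos 7: 11000 XOR 11001 = 00001
Remainder (last 4 bits) = 0010. This is the CRC / FCS.

0010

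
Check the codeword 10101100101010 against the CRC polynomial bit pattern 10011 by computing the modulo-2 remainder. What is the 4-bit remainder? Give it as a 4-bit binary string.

Modulo-2 division of 10101100101010 by 10011:
  pos 0: 10101 XOR 10011 = 00110
  pos 2: 11010 XOR 10011 = 01001
  pos 3: 10010 XOR 10011 = 00001
  pos 7: 11010 XOR 10011 = 01001
  pos 8: 10011 XOR 10011 = 00000
Remainder = 0000 (zero — the frame passes the CRC check).

0000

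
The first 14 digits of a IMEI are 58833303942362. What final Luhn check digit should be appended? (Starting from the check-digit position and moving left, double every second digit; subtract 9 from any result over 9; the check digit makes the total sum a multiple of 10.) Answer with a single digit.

4

Partial digits right→left: 2 6 3 2 4 9 3 0 3 3 3 8 8 5
Double every second digit counting from the check-digit position (so the 1st, 3rd, 5th, ... of the partial from the right).
  doubled (with −9 where >9): 4 6 8 6 6 6 7 → sum 43
  kept as-is: 6 2 9 0 3 8 5 → sum 33
Total = 43 + 33 = 76.
Check digit = (10 − (76 mod 10)) mod 10 = 4.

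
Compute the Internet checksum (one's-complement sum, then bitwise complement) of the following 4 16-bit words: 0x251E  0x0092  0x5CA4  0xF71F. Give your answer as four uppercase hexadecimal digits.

One's-complement addition (fold any carry out of bit 15 back into bit 0):
  0x251E + 0x0092 = 0x025B0
  0x25B0 + 0x5CA4 = 0x08254
  0x8254 + 0xF71F = 0x17973 → wrap carry → 0x7974
One's-complement sum = 0x7974.
Checksum = ~0x7974 & 0xFFFF = 0x868B.

868B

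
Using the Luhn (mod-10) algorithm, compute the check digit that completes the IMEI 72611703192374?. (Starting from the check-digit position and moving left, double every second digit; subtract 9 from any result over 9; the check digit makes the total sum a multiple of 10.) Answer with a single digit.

6

Partial digits right→left: 4 7 3 2 9 1 3 0 7 1 1 6 2 7
Double every second digit counting from the check-digit position (so the 1st, 3rd, 5th, ... of the partial from the right).
  doubled (with −9 where >9): 8 6 9 6 5 2 4 → sum 40
  kept as-is: 7 2 1 0 1 6 7 → sum 24
Total = 40 + 24 = 64.
Check digit = (10 − (64 mod 10)) mod 10 = 6.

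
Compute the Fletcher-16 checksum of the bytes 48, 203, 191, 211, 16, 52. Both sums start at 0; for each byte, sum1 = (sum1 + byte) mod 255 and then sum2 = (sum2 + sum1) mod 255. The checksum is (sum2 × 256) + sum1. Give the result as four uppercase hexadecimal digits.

EAD3

Running sums (mod 255):
  after byte 0 (48): sum1=48, sum2=48
  after byte 1 (203): sum1=251, sum2=44
  after byte 2 (191): sum1=187, sum2=231
  after byte 3 (211): sum1=143, sum2=119
  after byte 4 (16): sum1=159, sum2=23
  after byte 5 (52): sum1=211, sum2=234
Checksum = sum2·256 + sum1 = 234·256 + 211 = 60115 = 0xEAD3.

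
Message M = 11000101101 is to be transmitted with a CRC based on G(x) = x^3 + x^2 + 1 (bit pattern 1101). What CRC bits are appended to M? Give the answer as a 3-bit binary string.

111

Append 3 zeros: 11000101101000. Divide by 1101 (XOR where the leading bit is 1):
  pos 0: 1100 XOR 1101 = 0001
  pos 3: 1010 XOR 1101 = 0111
  pos 4: 1111 XOR 1101 = 0010
  pos 6: 1010 XOR 1101 = 0111
  pos 7: 1111 XOR 1101 = 0010
  pos 9: 1000 XOR 1101 = 0101
  pos 10: 1010 XOR 1101 = 0111
Remainder (last 3 bits) = 111. This is the CRC / FCS.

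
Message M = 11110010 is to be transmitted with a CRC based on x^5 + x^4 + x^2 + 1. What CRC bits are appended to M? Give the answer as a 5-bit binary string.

10011

Append 5 zeros: 1111001000000. Divide by 110101 (XOR where the leading bit is 1):
  pos 0: 111100 XOR 110101 = 001001
  pos 2: 100110 XOR 110101 = 010011
  pos 3: 100110 XOR 110101 = 010011
  pos 4: 100110 XOR 110101 = 010011
  pos 5: 100110 XOR 110101 = 010011
  pos 6: 100110 XOR 110101 = 010011
  pos 7: 100110 XOR 110101 = 010011
Remainder (last 5 bits) = 10011. This is the CRC / FCS.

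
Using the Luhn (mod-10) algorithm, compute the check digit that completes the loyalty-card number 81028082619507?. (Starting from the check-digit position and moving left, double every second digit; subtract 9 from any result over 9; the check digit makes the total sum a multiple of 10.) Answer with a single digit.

Partial digits right→left: 7 0 5 9 1 6 2 8 0 8 2 0 1 8
Double every second digit counting from the check-digit position (so the 1st, 3rd, 5th, ... of the partial from the right).
  doubled (with −9 where >9): 5 1 2 4 0 4 2 → sum 18
  kept as-is: 0 9 6 8 8 0 8 → sum 39
Total = 18 + 39 = 57.
Check digit = (10 − (57 mod 10)) mod 10 = 3.

3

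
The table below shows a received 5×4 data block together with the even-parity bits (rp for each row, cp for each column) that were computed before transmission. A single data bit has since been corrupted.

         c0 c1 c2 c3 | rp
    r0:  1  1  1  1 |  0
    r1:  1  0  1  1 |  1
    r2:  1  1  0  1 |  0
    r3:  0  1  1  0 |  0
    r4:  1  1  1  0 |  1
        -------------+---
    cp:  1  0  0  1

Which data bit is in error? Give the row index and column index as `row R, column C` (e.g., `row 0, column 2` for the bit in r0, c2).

row 2, column 0

Recompute each row's even parity and compare to rp:
  r0: data parity 0, sent rp 0 → ok
  r1: data parity 1, sent rp 1 → ok
  r2: data parity 1, sent rp 0 → mismatch
  r3: data parity 0, sent rp 0 → ok
  r4: data parity 1, sent rp 1 → ok
Recompute each column's even parity and compare to cp:
  c0: data parity 0, sent cp 1 → mismatch
  c1: data parity 0, sent cp 0 → ok
  c2: data parity 0, sent cp 0 → ok
  c3: data parity 1, sent cp 1 → ok
Exactly one row (r2) and one column (c0) fail → the flipped bit is at their intersection.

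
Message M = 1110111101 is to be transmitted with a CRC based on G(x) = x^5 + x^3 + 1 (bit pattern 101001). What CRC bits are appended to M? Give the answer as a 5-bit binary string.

Append 5 zeros: 111011110100000. Divide by 101001 (XOR where the leading bit is 1):
  pos 0: 111011 XOR 101001 = 010010
  pos 1: 100101 XOR 101001 = 001100
  pos 3: 110010 XOR 101001 = 011011
  pos 4: 110111 XOR 101001 = 011110
  pos 5: 111100 XOR 101001 = 010101
  pos 6: 101010 XOR 101001 = 000011
Remainder (last 5 bits) = 11000. This is the CRC / FCS.

11000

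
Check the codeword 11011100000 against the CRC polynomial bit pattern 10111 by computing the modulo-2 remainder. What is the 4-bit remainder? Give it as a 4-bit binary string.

Modulo-2 division of 11011100000 by 10111:
  pos 0: 11011 XOR 10111 = 01100
  pos 1: 11001 XOR 10111 = 01110
  pos 2: 11100 XOR 10111 = 01011
  pos 3: 10110 XOR 10111 = 00001
Remainder = 1000 (nonzero — an error is detected).

1000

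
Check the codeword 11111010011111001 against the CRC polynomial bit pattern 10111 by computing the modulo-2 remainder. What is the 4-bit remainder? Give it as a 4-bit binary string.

0000

Modulo-2 division of 11111010011111001 by 10111:
  pos 0: 11111 XOR 10111 = 01000
  pos 1: 10000 XOR 10111 = 00111
  pos 3: 11110 XOR 10111 = 01001
  pos 4: 10010 XOR 10111 = 00101
  pos 6: 10111 XOR 10111 = 00000
  pos 11: 11100 XOR 10111 = 01011
  pos 12: 10111 XOR 10111 = 00000
Remainder = 0000 (zero — the frame passes the CRC check).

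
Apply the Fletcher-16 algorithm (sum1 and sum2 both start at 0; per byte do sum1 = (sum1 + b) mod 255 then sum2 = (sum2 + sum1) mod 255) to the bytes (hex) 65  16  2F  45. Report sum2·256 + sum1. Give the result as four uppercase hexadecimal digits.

Running sums (mod 255):
  after byte 0 (65): sum1=101, sum2=101
  after byte 1 (16): sum1=123, sum2=224
  after byte 2 (2F): sum1=170, sum2=139
  after byte 3 (45): sum1=239, sum2=123
Checksum = sum2·256 + sum1 = 123·256 + 239 = 31727 = 0x7BEF.

7BEF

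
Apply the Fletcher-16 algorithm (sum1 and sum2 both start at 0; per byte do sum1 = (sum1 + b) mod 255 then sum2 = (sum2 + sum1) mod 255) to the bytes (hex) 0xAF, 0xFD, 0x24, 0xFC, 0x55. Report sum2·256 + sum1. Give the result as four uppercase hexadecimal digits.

Running sums (mod 255):
  after byte 0 (0xAF): sum1=175, sum2=175
  after byte 1 (0xFD): sum1=173, sum2=93
  after byte 2 (0x24): sum1=209, sum2=47
  after byte 3 (0xFC): sum1=206, sum2=253
  after byte 4 (0x55): sum1=36, sum2=34
Checksum = sum2·256 + sum1 = 34·256 + 36 = 8740 = 0x2224.

2224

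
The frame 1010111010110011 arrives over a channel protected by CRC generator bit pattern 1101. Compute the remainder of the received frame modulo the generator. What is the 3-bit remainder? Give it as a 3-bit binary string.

Modulo-2 division of 1010111010110011 by 1101:
  pos 0: 1010 XOR 1101 = 0111
  pos 1: 1111 XOR 1101 = 0010
  pos 3: 1011 XOR 1101 = 0110
  pos 4: 1100 XOR 1101 = 0001
  pos 7: 1101 XOR 1101 = 0000
  pos 11: 1001 XOR 1101 = 0100
  pos 12: 1001 XOR 1101 = 0100
Remainder = 100 (nonzero — an error is detected).

100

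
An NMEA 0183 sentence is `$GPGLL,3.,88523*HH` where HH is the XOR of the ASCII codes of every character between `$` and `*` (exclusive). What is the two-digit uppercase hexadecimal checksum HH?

XOR the ASCII codes of the payload characters:
  'G' = 0x47 → acc = 0x47
  'P' = 0x50 → acc = 0x17
  'G' = 0x47 → acc = 0x50
  'L' = 0x4C → acc = 0x1C
  'L' = 0x4C → acc = 0x50
  ',' = 0x2C → acc = 0x7C
  '3' = 0x33 → acc = 0x4F
  '.' = 0x2E → acc = 0x61
  ',' = 0x2C → acc = 0x4D
  '8' = 0x38 → acc = 0x75
  '8' = 0x38 → acc = 0x4D
  '5' = 0x35 → acc = 0x78
  '2' = 0x32 → acc = 0x4A
  '3' = 0x33 → acc = 0x79
Checksum = 0x79.

79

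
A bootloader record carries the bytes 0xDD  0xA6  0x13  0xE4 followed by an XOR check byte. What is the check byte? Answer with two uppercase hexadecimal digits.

XOR the bytes together:
  start with 0xDD
  0xDD ⊕ 0xA6 = 0x7B
  0x7B ⊕ 0x13 = 0x68
  0x68 ⊕ 0xE4 = 0x8C

8C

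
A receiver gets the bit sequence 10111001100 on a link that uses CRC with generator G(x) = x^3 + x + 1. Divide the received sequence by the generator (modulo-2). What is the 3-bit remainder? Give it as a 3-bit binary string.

010

Modulo-2 division of 10111001100 by 1011:
  pos 0: 1011 XOR 1011 = 0000
  pos 4: 1001 XOR 1011 = 0010
  pos 6: 1010 XOR 1011 = 0001
Remainder = 010 (nonzero — an error is detected).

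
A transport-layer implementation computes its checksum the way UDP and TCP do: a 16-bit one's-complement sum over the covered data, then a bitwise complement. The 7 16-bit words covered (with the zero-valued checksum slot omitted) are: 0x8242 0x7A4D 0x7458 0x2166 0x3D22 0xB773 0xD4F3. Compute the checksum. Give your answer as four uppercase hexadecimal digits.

One's-complement addition (fold any carry out of bit 15 back into bit 0):
  0x8242 + 0x7A4D = 0x0FC8F
  0xFC8F + 0x7458 = 0x170E7 → wrap carry → 0x70E8
  0x70E8 + 0x2166 = 0x0924E
  0x924E + 0x3D22 = 0x0CF70
  0xCF70 + 0xB773 = 0x186E3 → wrap carry → 0x86E4
  0x86E4 + 0xD4F3 = 0x15BD7 → wrap carry → 0x5BD8
One's-complement sum = 0x5BD8.
Checksum = ~0x5BD8 & 0xFFFF = 0xA427.

A427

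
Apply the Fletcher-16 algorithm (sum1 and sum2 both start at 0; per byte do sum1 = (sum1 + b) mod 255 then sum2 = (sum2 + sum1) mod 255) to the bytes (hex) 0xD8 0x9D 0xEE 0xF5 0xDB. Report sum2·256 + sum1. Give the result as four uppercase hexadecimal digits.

Running sums (mod 255):
  after byte 0 (0xD8): sum1=216, sum2=216
  after byte 1 (0x9D): sum1=118, sum2=79
  after byte 2 (0xEE): sum1=101, sum2=180
  after byte 3 (0xF5): sum1=91, sum2=16
  after byte 4 (0xDB): sum1=55, sum2=71
Checksum = sum2·256 + sum1 = 71·256 + 55 = 18231 = 0x4737.

4737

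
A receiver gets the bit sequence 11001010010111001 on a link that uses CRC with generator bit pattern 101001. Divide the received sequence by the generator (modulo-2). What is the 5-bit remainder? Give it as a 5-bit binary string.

Modulo-2 division of 11001010010111001 by 101001:
  pos 0: 110010 XOR 101001 = 011011
  pos 1: 110111 XOR 101001 = 011110
  pos 2: 111100 XOR 101001 = 010101
  pos 3: 101010 XOR 101001 = 000011
  pos 7: 111011 XOR 101001 = 010010
  pos 8: 100101 XOR 101001 = 001100
  pos 10: 110000 XOR 101001 = 011001
  pos 11: 110011 XOR 101001 = 011010
Remainder = 11010 (nonzero — an error is detected).

11010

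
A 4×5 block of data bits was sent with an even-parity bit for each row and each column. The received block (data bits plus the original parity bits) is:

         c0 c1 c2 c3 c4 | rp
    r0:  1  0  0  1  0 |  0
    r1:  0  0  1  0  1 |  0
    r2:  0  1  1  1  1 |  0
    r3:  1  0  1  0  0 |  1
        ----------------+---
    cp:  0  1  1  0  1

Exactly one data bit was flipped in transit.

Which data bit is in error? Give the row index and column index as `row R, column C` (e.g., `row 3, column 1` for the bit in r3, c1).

Recompute each row's even parity and compare to rp:
  r0: data parity 0, sent rp 0 → ok
  r1: data parity 0, sent rp 0 → ok
  r2: data parity 0, sent rp 0 → ok
  r3: data parity 0, sent rp 1 → mismatch
Recompute each column's even parity and compare to cp:
  c0: data parity 0, sent cp 0 → ok
  c1: data parity 1, sent cp 1 → ok
  c2: data parity 1, sent cp 1 → ok
  c3: data parity 0, sent cp 0 → ok
  c4: data parity 0, sent cp 1 → mismatch
Exactly one row (r3) and one column (c4) fail → the flipped bit is at their intersection.

row 3, column 4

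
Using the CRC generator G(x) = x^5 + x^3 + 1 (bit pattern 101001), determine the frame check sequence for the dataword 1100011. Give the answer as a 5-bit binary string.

Append 5 zeros: 110001100000. Divide by 101001 (XOR where the leading bit is 1):
  pos 0: 110001 XOR 101001 = 011000
  pos 1: 110001 XOR 101001 = 011000
  pos 2: 110000 XOR 101001 = 011001
  pos 3: 110010 XOR 101001 = 011011
  pos 4: 110110 XOR 101001 = 011111
  pos 5: 111110 XOR 101001 = 010111
  pos 6: 101110 XOR 101001 = 000111
Remainder (last 5 bits) = 00111. This is the CRC / FCS.

00111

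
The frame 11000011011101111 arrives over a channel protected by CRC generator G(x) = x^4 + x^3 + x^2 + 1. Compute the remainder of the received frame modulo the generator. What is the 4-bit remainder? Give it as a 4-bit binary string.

Modulo-2 division of 11000011011101111 by 11101:
  pos 0: 11000 XOR 11101 = 00101
  pos 2: 10101 XOR 11101 = 01000
  pos 3: 10001 XOR 11101 = 01100
  pos 4: 11000 XOR 11101 = 00101
  pos 6: 10111 XOR 11101 = 01010
  pos 7: 10101 XOR 11101 = 01000
  pos 8: 10000 XOR 11101 = 01101
  pos 9: 11011 XOR 11101 = 00110
  pos 11: 11011 XOR 11101 = 00110
Remainder = 1101 (nonzero — an error is detected).

1101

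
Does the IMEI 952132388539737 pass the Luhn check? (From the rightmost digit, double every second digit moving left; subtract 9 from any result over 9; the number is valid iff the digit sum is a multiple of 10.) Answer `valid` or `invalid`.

From the right, keep odd positions and double even positions (subtract 9 from any doubled value over 9):
  doubled (positions 2,4,...): 6 9 1 7 4 2 1 → sum 30
  kept (positions 1,3,...): 7 7 3 8 3 3 2 9 → sum 42
Total = 72.
72 mod 10 = 2, so the number is invalid.

invalid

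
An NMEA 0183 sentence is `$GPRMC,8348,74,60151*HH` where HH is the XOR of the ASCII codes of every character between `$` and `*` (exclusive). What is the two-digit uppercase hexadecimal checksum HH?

50

XOR the ASCII codes of the payload characters:
  'G' = 0x47 → acc = 0x47
  'P' = 0x50 → acc = 0x17
  'R' = 0x52 → acc = 0x45
  'M' = 0x4D → acc = 0x08
  'C' = 0x43 → acc = 0x4B
  ',' = 0x2C → acc = 0x67
  '8' = 0x38 → acc = 0x5F
  '3' = 0x33 → acc = 0x6C
  '4' = 0x34 → acc = 0x58
  '8' = 0x38 → acc = 0x60
  ',' = 0x2C → acc = 0x4C
  '7' = 0x37 → acc = 0x7B
  '4' = 0x34 → acc = 0x4F
  ',' = 0x2C → acc = 0x63
  '6' = 0x36 → acc = 0x55
  '0' = 0x30 → acc = 0x65
  '1' = 0x31 → acc = 0x54
  '5' = 0x35 → acc = 0x61
  '1' = 0x31 → acc = 0x50
Checksum = 0x50.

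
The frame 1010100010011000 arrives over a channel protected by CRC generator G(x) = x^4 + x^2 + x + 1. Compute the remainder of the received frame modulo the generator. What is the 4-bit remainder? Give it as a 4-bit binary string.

Modulo-2 division of 1010100010011000 by 10111:
  pos 0: 10101 XOR 10111 = 00010
  pos 3: 10000 XOR 10111 = 00111
  pos 5: 11110 XOR 10111 = 01001
  pos 6: 10010 XOR 10111 = 00101
  pos 8: 10111 XOR 10111 = 00000
Remainder = 0000 (zero — the frame passes the CRC check).

0000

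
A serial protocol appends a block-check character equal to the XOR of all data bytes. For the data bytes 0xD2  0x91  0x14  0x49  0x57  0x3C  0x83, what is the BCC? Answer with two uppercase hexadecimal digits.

F6

XOR the bytes together:
  start with 0xD2
  0xD2 ⊕ 0x91 = 0x43
  0x43 ⊕ 0x14 = 0x57
  0x57 ⊕ 0x49 = 0x1E
  0x1E ⊕ 0x57 = 0x49
  0x49 ⊕ 0x3C = 0x75
  0x75 ⊕ 0x83 = 0xF6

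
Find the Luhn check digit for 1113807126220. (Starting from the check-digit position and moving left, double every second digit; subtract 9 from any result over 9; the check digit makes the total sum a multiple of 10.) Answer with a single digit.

3

Partial digits right→left: 0 2 2 6 2 1 7 0 8 3 1 1 1
Double every second digit counting from the check-digit position (so the 1st, 3rd, 5th, ... of the partial from the right).
  doubled (with −9 where >9): 0 4 4 5 7 2 2 → sum 24
  kept as-is: 2 6 1 0 3 1 → sum 13
Total = 24 + 13 = 37.
Check digit = (10 − (37 mod 10)) mod 10 = 3.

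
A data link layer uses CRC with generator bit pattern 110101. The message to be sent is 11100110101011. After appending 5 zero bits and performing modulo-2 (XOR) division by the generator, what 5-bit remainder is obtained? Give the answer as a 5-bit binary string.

00100

Append 5 zeros: 1110011010101100000. Divide by 110101 (XOR where the leading bit is 1):
  pos 0: 111001 XOR 110101 = 001100
  pos 2: 110010 XOR 110101 = 000111
  pos 5: 111101 XOR 110101 = 001000
  pos 7: 100001 XOR 110101 = 010100
  pos 8: 101001 XOR 110101 = 011100
  pos 9: 111000 XOR 110101 = 001101
  pos 11: 110100 XOR 110101 = 000001
Remainder (last 5 bits) = 00100. This is the CRC / FCS.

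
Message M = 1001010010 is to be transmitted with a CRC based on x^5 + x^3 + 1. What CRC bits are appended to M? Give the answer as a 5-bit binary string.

00011

Append 5 zeros: 100101001000000. Divide by 101001 (XOR where the leading bit is 1):
  pos 0: 100101 XOR 101001 = 001100
  pos 2: 110000 XOR 101001 = 011001
  pos 3: 110011 XOR 101001 = 011010
  pos 4: 110100 XOR 101001 = 011101
  pos 5: 111010 XOR 101001 = 010011
  pos 6: 100110 XOR 101001 = 001111
  pos 8: 111100 XOR 101001 = 010101
  pos 9: 101010 XOR 101001 = 000011
Remainder (last 5 bits) = 00011. This is the CRC / FCS.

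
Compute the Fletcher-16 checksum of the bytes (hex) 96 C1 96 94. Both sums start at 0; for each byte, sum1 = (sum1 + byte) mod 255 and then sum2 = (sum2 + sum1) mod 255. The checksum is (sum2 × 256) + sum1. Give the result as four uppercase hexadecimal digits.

Running sums (mod 255):
  after byte 0 (96): sum1=150, sum2=150
  after byte 1 (C1): sum1=88, sum2=238
  after byte 2 (96): sum1=238, sum2=221
  after byte 3 (94): sum1=131, sum2=97
Checksum = sum2·256 + sum1 = 97·256 + 131 = 24963 = 0x6183.

6183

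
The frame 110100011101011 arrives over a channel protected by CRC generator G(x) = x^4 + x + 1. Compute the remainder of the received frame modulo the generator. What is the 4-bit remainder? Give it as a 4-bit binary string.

Modulo-2 division of 110100011101011 by 10011:
  pos 0: 11010 XOR 10011 = 01001
  pos 1: 10010 XOR 10011 = 00001
  pos 5: 10111 XOR 10011 = 00100
  pos 7: 10001 XOR 10011 = 00010
  pos 10: 10011 XOR 10011 = 00000
Remainder = 0000 (zero — the frame passes the CRC check).

0000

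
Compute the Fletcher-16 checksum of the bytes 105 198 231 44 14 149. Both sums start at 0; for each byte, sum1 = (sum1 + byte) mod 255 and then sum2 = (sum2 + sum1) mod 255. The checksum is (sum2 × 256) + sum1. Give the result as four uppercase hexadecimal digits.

Running sums (mod 255):
  after byte 0 (105): sum1=105, sum2=105
  after byte 1 (198): sum1=48, sum2=153
  after byte 2 (231): sum1=24, sum2=177
  after byte 3 (44): sum1=68, sum2=245
  after byte 4 (14): sum1=82, sum2=72
  after byte 5 (149): sum1=231, sum2=48
Checksum = sum2·256 + sum1 = 48·256 + 231 = 12519 = 0x30E7.

30E7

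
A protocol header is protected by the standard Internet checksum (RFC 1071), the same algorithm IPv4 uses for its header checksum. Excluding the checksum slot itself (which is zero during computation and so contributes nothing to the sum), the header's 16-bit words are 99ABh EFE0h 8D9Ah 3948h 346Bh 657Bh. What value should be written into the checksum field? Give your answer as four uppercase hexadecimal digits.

15AA

One's-complement addition (fold any carry out of bit 15 back into bit 0):
  0x99AB + 0xEFE0 = 0x1898B → wrap carry → 0x898C
  0x898C + 0x8D9A = 0x11726 → wrap carry → 0x1727
  0x1727 + 0x3948 = 0x0506F
  0x506F + 0x346B = 0x084DA
  0x84DA + 0x657B = 0x0EA55
One's-complement sum = 0xEA55.
Checksum = ~0xEA55 & 0xFFFF = 0x15AA.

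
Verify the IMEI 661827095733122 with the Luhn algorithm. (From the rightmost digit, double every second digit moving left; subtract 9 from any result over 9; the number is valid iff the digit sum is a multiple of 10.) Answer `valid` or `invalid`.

invalid

From the right, keep odd positions and double even positions (subtract 9 from any doubled value over 9):
  doubled (positions 2,4,...): 4 6 5 9 5 7 3 → sum 39
  kept (positions 1,3,...): 2 1 3 5 0 2 1 6 → sum 20
Total = 59.
59 mod 10 = 9, so the number is invalid.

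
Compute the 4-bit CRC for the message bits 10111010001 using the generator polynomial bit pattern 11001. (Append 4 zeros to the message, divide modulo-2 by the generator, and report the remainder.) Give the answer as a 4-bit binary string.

1111

Append 4 zeros: 101110100010000. Divide by 11001 (XOR where the leading bit is 1):
  pos 0: 10111 XOR 11001 = 01110
  pos 1: 11100 XOR 11001 = 00101
  pos 3: 10110 XOR 11001 = 01111
  pos 4: 11110 XOR 11001 = 00111
  pos 6: 11101 XOR 11001 = 00100
  pos 8: 10000 XOR 11001 = 01001
  pos 9: 10010 XOR 11001 = 01011
  pos 10: 10110 XOR 11001 = 01111
Remainder (last 4 bits) = 1111. This is the CRC / FCS.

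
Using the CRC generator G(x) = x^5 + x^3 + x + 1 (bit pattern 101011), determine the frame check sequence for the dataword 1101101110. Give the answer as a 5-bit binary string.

01011

Append 5 zeros: 110110111000000. Divide by 101011 (XOR where the leading bit is 1):
  pos 0: 110110 XOR 101011 = 011101
  pos 1: 111011 XOR 101011 = 010000
  pos 2: 100001 XOR 101011 = 001010
  pos 4: 101010 XOR 101011 = 000001
  pos 9: 100000 XOR 101011 = 001011
Remainder (last 5 bits) = 01011. This is the CRC / FCS.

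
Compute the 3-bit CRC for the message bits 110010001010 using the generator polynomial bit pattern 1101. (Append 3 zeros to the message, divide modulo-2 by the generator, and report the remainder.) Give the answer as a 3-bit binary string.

Append 3 zeros: 110010001010000. Divide by 1101 (XOR where the leading bit is 1):
  pos 0: 1100 XOR 1101 = 0001
  pos 3: 1100 XOR 1101 = 0001
  pos 6: 1010 XOR 1101 = 0111
  pos 7: 1111 XOR 1101 = 0010
  pos 9: 1000 XOR 1101 = 0101
  pos 10: 1010 XOR 1101 = 0111
  pos 11: 1110 XOR 1101 = 0011
Remainder (last 3 bits) = 011. This is the CRC / FCS.

011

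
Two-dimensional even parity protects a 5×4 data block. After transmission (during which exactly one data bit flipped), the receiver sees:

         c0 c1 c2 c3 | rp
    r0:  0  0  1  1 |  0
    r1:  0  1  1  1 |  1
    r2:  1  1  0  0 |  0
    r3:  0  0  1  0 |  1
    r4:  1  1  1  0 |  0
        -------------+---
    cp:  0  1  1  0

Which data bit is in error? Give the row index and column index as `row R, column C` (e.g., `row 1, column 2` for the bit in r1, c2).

row 4, column 2

Recompute each row's even parity and compare to rp:
  r0: data parity 0, sent rp 0 → ok
  r1: data parity 1, sent rp 1 → ok
  r2: data parity 0, sent rp 0 → ok
  r3: data parity 1, sent rp 1 → ok
  r4: data parity 1, sent rp 0 → mismatch
Recompute each column's even parity and compare to cp:
  c0: data parity 0, sent cp 0 → ok
  c1: data parity 1, sent cp 1 → ok
  c2: data parity 0, sent cp 1 → mismatch
  c3: data parity 0, sent cp 0 → ok
Exactly one row (r4) and one column (c2) fail → the flipped bit is at their intersection.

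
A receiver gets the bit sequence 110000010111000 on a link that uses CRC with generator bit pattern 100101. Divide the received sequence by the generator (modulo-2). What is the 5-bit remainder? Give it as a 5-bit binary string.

Modulo-2 division of 110000010111000 by 100101:
  pos 0: 110000 XOR 100101 = 010101
  pos 1: 101010 XOR 100101 = 001111
  pos 3: 111110 XOR 100101 = 011011
  pos 4: 110111 XOR 100101 = 010010
  pos 5: 100101 XOR 100101 = 000000
Remainder = 01000 (nonzero — an error is detected).

01000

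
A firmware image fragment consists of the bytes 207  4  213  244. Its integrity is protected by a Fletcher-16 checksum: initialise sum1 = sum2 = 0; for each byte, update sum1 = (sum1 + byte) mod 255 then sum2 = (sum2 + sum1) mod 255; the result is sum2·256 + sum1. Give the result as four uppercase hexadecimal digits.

EB9E

Running sums (mod 255):
  after byte 0 (207): sum1=207, sum2=207
  after byte 1 (4): sum1=211, sum2=163
  after byte 2 (213): sum1=169, sum2=77
  after byte 3 (244): sum1=158, sum2=235
Checksum = sum2·256 + sum1 = 235·256 + 158 = 60318 = 0xEB9E.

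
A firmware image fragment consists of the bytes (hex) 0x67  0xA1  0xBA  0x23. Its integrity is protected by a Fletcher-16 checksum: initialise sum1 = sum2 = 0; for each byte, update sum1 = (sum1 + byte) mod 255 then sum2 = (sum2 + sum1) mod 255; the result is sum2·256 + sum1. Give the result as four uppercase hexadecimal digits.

Running sums (mod 255):
  after byte 0 (0x67): sum1=103, sum2=103
  after byte 1 (0xA1): sum1=9, sum2=112
  after byte 2 (0xBA): sum1=195, sum2=52
  after byte 3 (0x23): sum1=230, sum2=27
Checksum = sum2·256 + sum1 = 27·256 + 230 = 7142 = 0x1BE6.

1BE6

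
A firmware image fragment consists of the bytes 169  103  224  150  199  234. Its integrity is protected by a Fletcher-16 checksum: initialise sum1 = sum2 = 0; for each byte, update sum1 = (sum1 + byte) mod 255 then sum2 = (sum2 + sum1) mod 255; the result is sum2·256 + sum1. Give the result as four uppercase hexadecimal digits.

C03B

Running sums (mod 255):
  after byte 0 (169): sum1=169, sum2=169
  after byte 1 (103): sum1=17, sum2=186
  after byte 2 (224): sum1=241, sum2=172
  after byte 3 (150): sum1=136, sum2=53
  after byte 4 (199): sum1=80, sum2=133
  after byte 5 (234): sum1=59, sum2=192
Checksum = sum2·256 + sum1 = 192·256 + 59 = 49211 = 0xC03B.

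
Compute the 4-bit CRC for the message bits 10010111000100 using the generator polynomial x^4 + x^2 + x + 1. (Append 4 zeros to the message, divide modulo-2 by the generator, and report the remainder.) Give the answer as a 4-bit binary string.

Append 4 zeros: 100101110001000000. Divide by 10111 (XOR where the leading bit is 1):
  pos 0: 10010 XOR 10111 = 00101
  pos 2: 10111 XOR 10111 = 00000
  pos 7: 10001 XOR 10111 = 00110
  pos 9: 11000 XOR 10111 = 01111
  pos 10: 11110 XOR 10111 = 01001
  pos 11: 10010 XOR 10111 = 00101
  pos 13: 10100 XOR 10111 = 00011
Remainder (last 4 bits) = 0011. This is the CRC / FCS.

0011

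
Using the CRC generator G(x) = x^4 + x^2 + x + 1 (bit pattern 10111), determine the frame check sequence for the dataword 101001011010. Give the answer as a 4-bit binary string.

Append 4 zeros: 1010010110100000. Divide by 10111 (XOR where the leading bit is 1):
  pos 0: 10100 XOR 10111 = 00011
  pos 3: 11101 XOR 10111 = 01010
  pos 4: 10101 XOR 10111 = 00010
  pos 7: 10010 XOR 10111 = 00101
  pos 9: 10100 XOR 10111 = 00011
Remainder (last 4 bits) = 1100. This is the CRC / FCS.

1100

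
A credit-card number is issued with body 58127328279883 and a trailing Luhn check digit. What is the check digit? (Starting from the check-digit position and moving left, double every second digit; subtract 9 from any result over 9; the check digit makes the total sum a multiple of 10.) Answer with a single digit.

Partial digits right→left: 3 8 8 9 7 2 8 2 3 7 2 1 8 5
Double every second digit counting from the check-digit position (so the 1st, 3rd, 5th, ... of the partial from the right).
  doubled (with −9 where >9): 6 7 5 7 6 4 7 → sum 42
  kept as-is: 8 9 2 2 7 1 5 → sum 34
Total = 42 + 34 = 76.
Check digit = (10 − (76 mod 10)) mod 10 = 4.

4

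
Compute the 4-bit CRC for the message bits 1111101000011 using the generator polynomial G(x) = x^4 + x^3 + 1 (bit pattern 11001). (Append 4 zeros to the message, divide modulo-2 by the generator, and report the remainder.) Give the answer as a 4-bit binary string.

0010

Append 4 zeros: 11111010000110000. Divide by 11001 (XOR where the leading bit is 1):
  pos 0: 11111 XOR 11001 = 00110
  pos 2: 11001 XOR 11001 = 00000
  pos 11: 11000 XOR 11001 = 00001
Remainder (last 4 bits) = 0010. This is the CRC / FCS.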